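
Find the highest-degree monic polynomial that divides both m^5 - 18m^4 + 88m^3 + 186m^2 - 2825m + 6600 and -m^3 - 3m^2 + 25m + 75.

By polynomial division,
  m^5 - 18m^4 + 88m^3 + 186m^2 - 2825m + 6600 = (-m^2 + 21m - 176)(-m^3 - 3m^2 + 25m + 75) + (-792m^2 + 19800)
  -m^3 - 3m^2 + 25m + 75 = ((1/792)m + 1/264)(-792m^2 + 19800) + (0)
Last nonzero remainder: -792m^2 + 19800. Dividing through by -792 gives the monic gcd m^2 - 25.

m^2 - 25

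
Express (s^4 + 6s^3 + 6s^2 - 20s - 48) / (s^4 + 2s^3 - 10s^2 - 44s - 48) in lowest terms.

Repeated division with remainder:
  s^4 + 6s^3 + 6s^2 - 20s - 48 = (s^4 + 2s^3 - 10s^2 - 44s - 48) + (4s^3 + 16s^2 + 24s)
  s^4 + 2s^3 - 10s^2 - 44s - 48 = ((1/4)s - 1/2)(4s^3 + 16s^2 + 24s) + (-8s^2 - 32s - 48)
  4s^3 + 16s^2 + 24s = (-(1/2)s)(-8s^2 - 32s - 48) + (0)
Last nonzero remainder: -8s^2 - 32s - 48. Dividing through by -8 gives the monic gcd s^2 + 4s + 6.
Cancel s^2 + 4s + 6 from numerator and denominator to get the reduced form.

(s^2 + 2s - 8)/(s^2 - 2s - 8)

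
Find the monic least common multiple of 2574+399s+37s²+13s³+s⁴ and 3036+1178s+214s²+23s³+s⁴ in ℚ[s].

118404+33798s+6670s²+1219s³+161s⁴+19s⁵+s⁶

By polynomial division,
  s⁴+13s³+37s²+399s+2574 = (s⁴+23s³+214s²+1178s+3036) + (-10s³-177s²-779s-462)
  s⁴+23s³+214s²+1178s+3036 = (-(1/10)s-53/100)(-10s³-177s²-779s-462) + ((4229/100)s²+(71893/100)s+139557/50)
  -10s³-177s²-779s-462 = (-(1000/4229)s-700/4229)((4229/100)s²+(71893/100)s+139557/50) + (0)
Last nonzero remainder: (4229/100)s²+(71893/100)s+139557/50. Dividing through by 4229/100 gives the monic gcd s²+17s+66.
Then lcm(f, g) = f·g / gcd(f, g); expanding and making the result monic gives the answer.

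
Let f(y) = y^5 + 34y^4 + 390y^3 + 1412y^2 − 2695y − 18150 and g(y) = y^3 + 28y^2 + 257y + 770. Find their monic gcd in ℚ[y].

Euclidean algorithm in ℚ[y]:
  y^5 + 34y^4 + 390y^3 + 1412y^2 − 2695y − 18150 = (y^2 + 6y − 35)(y^3 + 28y^2 + 257y + 770) + (80y^2 + 1680y + 8800)
  y^3 + 28y^2 + 257y + 770 = ((1/80)y + 7/80)(80y^2 + 1680y + 8800) + (0)
Last nonzero remainder: 80y^2 + 1680y + 8800. Dividing through by 80 gives the monic gcd y^2 + 21y + 110.

y^2 + 21y + 110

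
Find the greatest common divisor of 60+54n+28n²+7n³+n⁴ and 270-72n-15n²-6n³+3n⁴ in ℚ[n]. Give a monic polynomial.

10+4n+n²

Apply the Euclidean algorithm:
  n⁴+7n³+28n²+54n+60 = (1/3)(3n⁴-6n³-15n²-72n+270) + (9n³+33n²+78n-30)
  3n⁴-6n³-15n²-72n+270 = ((1/3)n-17/9)(9n³+33n²+78n-30) + ((64/3)n²+(256/3)n+640/3)
  9n³+33n²+78n-30 = ((27/64)n-9/64)((64/3)n²+(256/3)n+640/3) + (0)
Last nonzero remainder: (64/3)n²+(256/3)n+640/3. Dividing through by 64/3 gives the monic gcd n²+4n+10.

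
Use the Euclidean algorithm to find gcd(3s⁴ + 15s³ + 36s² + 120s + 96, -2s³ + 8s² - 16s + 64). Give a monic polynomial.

Apply the Euclidean algorithm:
  3s⁴ + 15s³ + 36s² + 120s + 96 = (-(3/2)s - 27/2)(-2s³ + 8s² - 16s + 64) + (120s² + 960)
  -2s³ + 8s² - 16s + 64 = (-(1/60)s + 1/15)(120s² + 960) + (0)
Last nonzero remainder: 120s² + 960. Dividing through by 120 gives the monic gcd s² + 8.

s² + 8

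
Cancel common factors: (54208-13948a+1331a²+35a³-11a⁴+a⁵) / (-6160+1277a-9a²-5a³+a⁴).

Repeated division with remainder:
  a⁵-11a⁴+35a³+1331a²-13948a+54208 = (a-6)(a⁴-5a³-9a²+1277a-6160) + (14a³-126a+17248)
  a⁴-5a³-9a²+1277a-6160 = ((1/14)a-5/14)(14a³-126a+17248) + (0)
Last nonzero remainder: 14a³-126a+17248. Dividing through by 14 gives the monic gcd a³-9a+1232.
Cancel a³-9a+1232 from numerator and denominator to get the reduced form.

(44-11a+a²)/(-5+a)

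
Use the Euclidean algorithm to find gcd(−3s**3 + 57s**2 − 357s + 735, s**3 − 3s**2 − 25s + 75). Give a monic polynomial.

s − 5

By polynomial division,
  −3s**3 + 57s**2 − 357s + 735 = (−3)(s**3 − 3s**2 − 25s + 75) + (48s**2 − 432s + 960)
  s**3 − 3s**2 − 25s + 75 = ((1/48)s + 1/8)(48s**2 − 432s + 960) + (9s − 45)
  48s**2 − 432s + 960 = ((16/3)s − 64/3)(9s − 45) + (0)
Last nonzero remainder: 9s − 45. Dividing through by 9 gives the monic gcd s − 5.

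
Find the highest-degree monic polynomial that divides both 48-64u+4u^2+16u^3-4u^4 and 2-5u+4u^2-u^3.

2-3u+u^2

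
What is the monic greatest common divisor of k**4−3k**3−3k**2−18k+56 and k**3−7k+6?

k−2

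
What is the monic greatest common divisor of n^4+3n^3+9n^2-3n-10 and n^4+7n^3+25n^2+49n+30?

By polynomial division,
  n^4+3n^3+9n^2-3n-10 = (n^4+7n^3+25n^2+49n+30) + (-4n^3-16n^2-52n-40)
  n^4+7n^3+25n^2+49n+30 = (-(1/4)n-3/4)(-4n^3-16n^2-52n-40) + (0)
Last nonzero remainder: -4n^3-16n^2-52n-40. Dividing through by -4 gives the monic gcd n^3+4n^2+13n+10.

n^3+4n^2+13n+10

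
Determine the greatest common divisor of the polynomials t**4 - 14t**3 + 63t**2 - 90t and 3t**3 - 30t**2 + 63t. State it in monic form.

t**2 - 3t

By polynomial division,
  t**4 - 14t**3 + 63t**2 - 90t = ((1/3)t - 4/3)(3t**3 - 30t**2 + 63t) + (2t**2 - 6t)
  3t**3 - 30t**2 + 63t = ((3/2)t - 21/2)(2t**2 - 6t) + (0)
Last nonzero remainder: 2t**2 - 6t. Dividing through by 2 gives the monic gcd t**2 - 3t.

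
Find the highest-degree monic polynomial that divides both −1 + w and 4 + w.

1

Euclidean algorithm in ℚ[w]:
  w − 1 = (w + 4) + (−5)
  w + 4 = (−(1/5)w − 4/5)(−5) + (0)
The last nonzero remainder is the constant −5, so the polynomials are coprime and gcd = 1.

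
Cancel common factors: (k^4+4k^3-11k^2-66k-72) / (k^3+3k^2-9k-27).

(k^2-2k-8)/(k-3)

Apply the Euclidean algorithm:
  k^4+4k^3-11k^2-66k-72 = (k+1)(k^3+3k^2-9k-27) + (-5k^2-30k-45)
  k^3+3k^2-9k-27 = (-(1/5)k+3/5)(-5k^2-30k-45) + (0)
Last nonzero remainder: -5k^2-30k-45. Dividing through by -5 gives the monic gcd k^2+6k+9.
Cancel k^2+6k+9 from numerator and denominator to get the reduced form.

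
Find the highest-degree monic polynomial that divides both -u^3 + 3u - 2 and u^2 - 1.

u - 1

Euclidean algorithm in ℚ[u]:
  -u^3 + 3u - 2 = (-u)(u^2 - 1) + (2u - 2)
  u^2 - 1 = ((1/2)u + 1/2)(2u - 2) + (0)
Last nonzero remainder: 2u - 2. Dividing through by 2 gives the monic gcd u - 1.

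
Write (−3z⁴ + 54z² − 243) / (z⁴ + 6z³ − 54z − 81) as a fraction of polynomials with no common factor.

(−3z + 9)/(z + 3)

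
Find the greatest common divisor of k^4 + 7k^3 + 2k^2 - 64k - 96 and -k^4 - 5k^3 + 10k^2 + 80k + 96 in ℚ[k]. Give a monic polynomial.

k^2 + 6k + 8

Euclidean algorithm in ℚ[k]:
  k^4 + 7k^3 + 2k^2 - 64k - 96 = (-1)(-k^4 - 5k^3 + 10k^2 + 80k + 96) + (2k^3 + 12k^2 + 16k)
  -k^4 - 5k^3 + 10k^2 + 80k + 96 = (-(1/2)k + 1/2)(2k^3 + 12k^2 + 16k) + (12k^2 + 72k + 96)
  2k^3 + 12k^2 + 16k = ((1/6)k)(12k^2 + 72k + 96) + (0)
Last nonzero remainder: 12k^2 + 72k + 96. Dividing through by 12 gives the monic gcd k^2 + 6k + 8.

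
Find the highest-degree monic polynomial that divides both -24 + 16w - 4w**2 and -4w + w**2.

Repeated division with remainder:
  -4w**2 + 16w - 24 = (-4)(w**2 - 4w) + (-24)
  w**2 - 4w = (-(1/24)w**2 + (1/6)w)(-24) + (0)
The last nonzero remainder is the constant -24, so the polynomials are coprime and gcd = 1.

1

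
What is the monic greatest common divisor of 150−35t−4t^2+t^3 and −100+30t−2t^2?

−5+t

Repeated division with remainder:
  t^3−4t^2−35t+150 = (−(1/2)t−11/2)(−2t^2+30t−100) + (80t−400)
  −2t^2+30t−100 = (−(1/40)t+1/4)(80t−400) + (0)
Last nonzero remainder: 80t−400. Dividing through by 80 gives the monic gcd t−5.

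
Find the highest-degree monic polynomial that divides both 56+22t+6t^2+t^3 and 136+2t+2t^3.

Repeated division with remainder:
  t^3+6t^2+22t+56 = (1/2)(2t^3+2t+136) + (6t^2+21t−12)
  2t^3+2t+136 = ((1/3)t−7/6)(6t^2+21t−12) + ((61/2)t+122)
  6t^2+21t−12 = ((12/61)t−6/61)((61/2)t+122) + (0)
Last nonzero remainder: (61/2)t+122. Dividing through by 61/2 gives the monic gcd t+4.

4+t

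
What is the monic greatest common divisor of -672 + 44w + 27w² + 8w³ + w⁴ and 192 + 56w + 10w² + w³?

Euclidean algorithm in ℚ[w]:
  w⁴ + 8w³ + 27w² + 44w - 672 = (w - 2)(w³ + 10w² + 56w + 192) + (-9w² - 36w - 288)
  w³ + 10w² + 56w + 192 = (-(1/9)w - 2/3)(-9w² - 36w - 288) + (0)
Last nonzero remainder: -9w² - 36w - 288. Dividing through by -9 gives the monic gcd w² + 4w + 32.

32 + 4w + w²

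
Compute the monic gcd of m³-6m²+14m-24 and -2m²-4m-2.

Repeated division with remainder:
  m³-6m²+14m-24 = (-(1/2)m+4)(-2m²-4m-2) + (29m-16)
  -2m²-4m-2 = (-(2/29)m-148/841)(29m-16) + (-4050/841)
  29m-16 = (-(24389/4050)m+6728/2025)(-4050/841) + (0)
The last nonzero remainder is the constant -4050/841, so the polynomials are coprime and gcd = 1.

1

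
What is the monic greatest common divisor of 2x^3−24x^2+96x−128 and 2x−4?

1

Repeated division with remainder:
  2x^3−24x^2+96x−128 = (x^2−10x+28)(2x−4) + (−16)
  2x−4 = (−(1/8)x+1/4)(−16) + (0)
The last nonzero remainder is the constant −16, so the polynomials are coprime and gcd = 1.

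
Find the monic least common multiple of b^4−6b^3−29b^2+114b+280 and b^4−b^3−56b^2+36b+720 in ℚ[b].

b^6−6b^5−65b^4+330b^3+1324b^2−4104b−10080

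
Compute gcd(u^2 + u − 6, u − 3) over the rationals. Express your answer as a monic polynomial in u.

1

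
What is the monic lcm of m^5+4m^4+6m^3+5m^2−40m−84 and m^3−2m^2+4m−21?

Apply the Euclidean algorithm:
  m^5+4m^4+6m^3+5m^2−40m−84 = (m^2+6m+14)(m^3−2m^2+4m−21) + (30m^2+30m+210)
  m^3−2m^2+4m−21 = ((1/30)m−1/10)(30m^2+30m+210) + (0)
Last nonzero remainder: 30m^2+30m+210. Dividing through by 30 gives the monic gcd m^2+m+7.
Then lcm(f, g) = f·g / gcd(f, g); expanding and making the result monic gives the answer.

m^6+m^5−6m^4−13m^3−55m^2+36m+252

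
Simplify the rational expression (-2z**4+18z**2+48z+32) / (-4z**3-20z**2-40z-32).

(z**2-3z-4)/(2z+4)

By polynomial division,
  -2z**4+18z**2+48z+32 = ((1/2)z-5/2)(-4z**3-20z**2-40z-32) + (-12z**2-36z-48)
  -4z**3-20z**2-40z-32 = ((1/3)z+2/3)(-12z**2-36z-48) + (0)
Last nonzero remainder: -12z**2-36z-48. Dividing through by -12 gives the monic gcd z**2+3z+4.
Cancel z**2+3z+4 from numerator and denominator to get the reduced form.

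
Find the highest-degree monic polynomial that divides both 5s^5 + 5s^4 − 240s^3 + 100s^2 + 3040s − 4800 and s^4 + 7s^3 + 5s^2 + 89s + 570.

By polynomial division,
  5s^5 + 5s^4 − 240s^3 + 100s^2 + 3040s − 4800 = (5s − 30)(s^4 + 7s^3 + 5s^2 + 89s + 570) + (−55s^3 − 195s^2 + 2860s + 12300)
  s^4 + 7s^3 + 5s^2 + 89s + 570 = (−(1/55)s − 38/605)(−55s^3 − 195s^2 + 2860s + 12300) + ((5415/121)s^2 + (5415/11)s + 162450/121)
  −55s^3 − 195s^2 + 2860s + 12300 = (−(1331/1083)s + 9922/1083)((5415/121)s^2 + (5415/11)s + 162450/121) + (0)
Last nonzero remainder: (5415/121)s^2 + (5415/11)s + 162450/121. Dividing through by 5415/121 gives the monic gcd s^2 + 11s + 30.

s^2 + 11s + 30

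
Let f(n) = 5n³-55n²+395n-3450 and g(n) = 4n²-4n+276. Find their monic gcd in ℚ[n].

By polynomial division,
  5n³-55n²+395n-3450 = ((5/4)n-25/2)(4n²-4n+276) + (0)
Last nonzero remainder: 4n²-4n+276. Dividing through by 4 gives the monic gcd n²-n+69.

n²-n+69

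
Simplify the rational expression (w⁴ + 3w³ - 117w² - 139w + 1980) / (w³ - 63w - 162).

(w³ + 12w² - 9w - 220)/(w² + 9w + 18)

Apply the Euclidean algorithm:
  w⁴ + 3w³ - 117w² - 139w + 1980 = (w + 3)(w³ - 63w - 162) + (-54w² + 212w + 2466)
  w³ - 63w - 162 = (-(1/54)w - 53/729)(-54w² + 212w + 2466) + (-(1400/729)w + 1400/81)
  -54w² + 212w + 2466 = ((19683/700)w + 99873/700)(-(1400/729)w + 1400/81) + (0)
Last nonzero remainder: -(1400/729)w + 1400/81. Dividing through by -1400/729 gives the monic gcd w - 9.
Cancel w - 9 from numerator and denominator to get the reduced form.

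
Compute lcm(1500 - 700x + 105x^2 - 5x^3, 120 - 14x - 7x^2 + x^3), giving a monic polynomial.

-1200 + 260x + 56x^2 - 17x^3 + x^4

Euclidean algorithm in ℚ[x]:
  -5x^3 + 105x^2 - 700x + 1500 = (-5)(x^3 - 7x^2 - 14x + 120) + (70x^2 - 770x + 2100)
  x^3 - 7x^2 - 14x + 120 = ((1/70)x + 2/35)(70x^2 - 770x + 2100) + (0)
Last nonzero remainder: 70x^2 - 770x + 2100. Dividing through by 70 gives the monic gcd x^2 - 11x + 30.
Then lcm(f, g) = f·g / gcd(f, g); expanding and making the result monic gives the answer.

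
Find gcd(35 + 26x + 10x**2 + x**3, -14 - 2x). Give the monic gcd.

By polynomial division,
  x**3 + 10x**2 + 26x + 35 = (-(1/2)x**2 - (3/2)x - 5/2)(-2x - 14) + (0)
Last nonzero remainder: -2x - 14. Dividing through by -2 gives the monic gcd x + 7.

7 + x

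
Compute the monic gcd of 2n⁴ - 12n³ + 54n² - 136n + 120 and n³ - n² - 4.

Euclidean algorithm in ℚ[n]:
  2n⁴ - 12n³ + 54n² - 136n + 120 = (2n - 10)(n³ - n² - 4) + (44n² - 128n + 80)
  n³ - n² - 4 = ((1/44)n + 21/484)(44n² - 128n + 80) + ((452/121)n - 904/121)
  44n² - 128n + 80 = ((1331/113)n - 1210/113)((452/121)n - 904/121) + (0)
Last nonzero remainder: (452/121)n - 904/121. Dividing through by 452/121 gives the monic gcd n - 2.

n - 2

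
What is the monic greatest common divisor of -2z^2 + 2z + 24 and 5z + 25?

1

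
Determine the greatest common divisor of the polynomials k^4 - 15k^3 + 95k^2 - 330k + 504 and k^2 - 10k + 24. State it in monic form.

k^2 - 10k + 24

Apply the Euclidean algorithm:
  k^4 - 15k^3 + 95k^2 - 330k + 504 = (k^2 - 5k + 21)(k^2 - 10k + 24) + (0)
The last nonzero remainder k^2 - 10k + 24 is already monic.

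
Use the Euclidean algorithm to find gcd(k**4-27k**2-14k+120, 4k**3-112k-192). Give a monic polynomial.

Euclidean algorithm in ℚ[k]:
  k**4-27k**2-14k+120 = ((1/4)k)(4k**3-112k-192) + (k**2+34k+120)
  4k**3-112k-192 = (4k-136)(k**2+34k+120) + (4032k+16128)
  k**2+34k+120 = ((1/4032)k+5/672)(4032k+16128) + (0)
Last nonzero remainder: 4032k+16128. Dividing through by 4032 gives the monic gcd k+4.

k+4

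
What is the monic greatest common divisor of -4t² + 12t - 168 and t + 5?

Repeated division with remainder:
  -4t² + 12t - 168 = (-4t + 32)(t + 5) + (-328)
  t + 5 = (-(1/328)t - 5/328)(-328) + (0)
The last nonzero remainder is the constant -328, so the polynomials are coprime and gcd = 1.

1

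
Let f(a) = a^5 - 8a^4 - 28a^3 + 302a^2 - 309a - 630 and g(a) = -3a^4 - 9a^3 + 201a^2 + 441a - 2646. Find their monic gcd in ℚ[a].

Euclidean algorithm in ℚ[a]:
  a^5 - 8a^4 - 28a^3 + 302a^2 - 309a - 630 = (-(1/3)a + 11/3)(-3a^4 - 9a^3 + 201a^2 + 441a - 2646) + (72a^3 - 288a^2 - 2808a + 9072)
  -3a^4 - 9a^3 + 201a^2 + 441a - 2646 = (-(1/24)a - 7/24)(72a^3 - 288a^2 - 2808a + 9072) + (0)
Last nonzero remainder: 72a^3 - 288a^2 - 2808a + 9072. Dividing through by 72 gives the monic gcd a^3 - 4a^2 - 39a + 126.

a^3 - 4a^2 - 39a + 126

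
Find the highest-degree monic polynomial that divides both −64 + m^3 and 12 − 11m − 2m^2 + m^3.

Repeated division with remainder:
  m^3 − 64 = (m^3 − 2m^2 − 11m + 12) + (2m^2 + 11m − 76)
  m^3 − 2m^2 − 11m + 12 = ((1/2)m − 15/4)(2m^2 + 11m − 76) + ((273/4)m − 273)
  2m^2 + 11m − 76 = ((8/273)m + 76/273)((273/4)m − 273) + (0)
Last nonzero remainder: (273/4)m − 273. Dividing through by 273/4 gives the monic gcd m − 4.

−4 + m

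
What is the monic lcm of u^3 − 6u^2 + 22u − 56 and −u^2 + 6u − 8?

u^4 − 8u^3 + 34u^2 − 100u + 112

Euclidean algorithm in ℚ[u]:
  u^3 − 6u^2 + 22u − 56 = (−u)(−u^2 + 6u − 8) + (14u − 56)
  −u^2 + 6u − 8 = (−(1/14)u + 1/7)(14u − 56) + (0)
Last nonzero remainder: 14u − 56. Dividing through by 14 gives the monic gcd u − 4.
Then lcm(f, g) = f·g / gcd(f, g); expanding and making the result monic gives the answer.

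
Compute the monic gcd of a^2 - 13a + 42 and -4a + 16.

1

Euclidean algorithm in ℚ[a]:
  a^2 - 13a + 42 = (-(1/4)a + 9/4)(-4a + 16) + (6)
  -4a + 16 = (-(2/3)a + 8/3)(6) + (0)
The last nonzero remainder is the constant 6, so the polynomials are coprime and gcd = 1.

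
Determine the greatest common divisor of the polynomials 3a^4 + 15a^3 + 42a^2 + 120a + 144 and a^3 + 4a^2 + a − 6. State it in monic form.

By polynomial division,
  3a^4 + 15a^3 + 42a^2 + 120a + 144 = (3a + 3)(a^3 + 4a^2 + a − 6) + (27a^2 + 135a + 162)
  a^3 + 4a^2 + a − 6 = ((1/27)a − 1/27)(27a^2 + 135a + 162) + (0)
Last nonzero remainder: 27a^2 + 135a + 162. Dividing through by 27 gives the monic gcd a^2 + 5a + 6.

a^2 + 5a + 6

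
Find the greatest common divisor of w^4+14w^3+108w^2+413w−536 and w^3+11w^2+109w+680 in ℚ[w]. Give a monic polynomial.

w+8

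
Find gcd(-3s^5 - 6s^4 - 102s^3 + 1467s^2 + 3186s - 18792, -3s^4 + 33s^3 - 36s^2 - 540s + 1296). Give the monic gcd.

s^3 - 5s^2 - 18s + 72

Euclidean algorithm in ℚ[s]:
  -3s^5 - 6s^4 - 102s^3 + 1467s^2 + 3186s - 18792 = (s + 13)(-3s^4 + 33s^3 - 36s^2 - 540s + 1296) + (-495s^3 + 2475s^2 + 8910s - 35640)
  -3s^4 + 33s^3 - 36s^2 - 540s + 1296 = ((1/165)s - 2/55)(-495s^3 + 2475s^2 + 8910s - 35640) + (0)
Last nonzero remainder: -495s^3 + 2475s^2 + 8910s - 35640. Dividing through by -495 gives the monic gcd s^3 - 5s^2 - 18s + 72.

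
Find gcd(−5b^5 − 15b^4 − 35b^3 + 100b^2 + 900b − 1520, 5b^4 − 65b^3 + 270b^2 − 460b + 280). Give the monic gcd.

Repeated division with remainder:
  −5b^5 − 15b^4 − 35b^3 + 100b^2 + 900b − 1520 = (−b − 16)(5b^4 − 65b^3 + 270b^2 − 460b + 280) + (−805b^3 + 3960b^2 − 6180b + 2960)
  5b^4 − 65b^3 + 270b^2 − 460b + 280 = (−(1/161)b + 1301/25921)(−805b^3 + 3960b^2 − 6180b + 2960) + ((851730/25921)b^2 − (3406920/25921)b + 3406920/25921)
  −805b^3 + 3960b^2 − 6180b + 2960 = (−(4173281/170346)b + 1918154/85173)((851730/25921)b^2 − (3406920/25921)b + 3406920/25921) + (0)
Last nonzero remainder: (851730/25921)b^2 − (3406920/25921)b + 3406920/25921. Dividing through by 851730/25921 gives the monic gcd b^2 − 4b + 4.

b^2 − 4b + 4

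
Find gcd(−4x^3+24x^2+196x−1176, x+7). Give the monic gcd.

Repeated division with remainder:
  −4x^3+24x^2+196x−1176 = (−4x^2+52x−168)(x+7) + (0)
The last nonzero remainder x+7 is already monic.

x+7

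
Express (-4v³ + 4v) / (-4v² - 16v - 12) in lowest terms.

Repeated division with remainder:
  -4v³ + 4v = (v - 4)(-4v² - 16v - 12) + (-48v - 48)
  -4v² - 16v - 12 = ((1/12)v + 1/4)(-48v - 48) + (0)
Last nonzero remainder: -48v - 48. Dividing through by -48 gives the monic gcd v + 1.
Cancel v + 1 from numerator and denominator to get the reduced form.

(v² - v)/(v + 3)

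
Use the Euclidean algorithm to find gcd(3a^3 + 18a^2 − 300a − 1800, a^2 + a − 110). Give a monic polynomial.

a − 10

Repeated division with remainder:
  3a^3 + 18a^2 − 300a − 1800 = (3a + 15)(a^2 + a − 110) + (15a − 150)
  a^2 + a − 110 = ((1/15)a + 11/15)(15a − 150) + (0)
Last nonzero remainder: 15a − 150. Dividing through by 15 gives the monic gcd a − 10.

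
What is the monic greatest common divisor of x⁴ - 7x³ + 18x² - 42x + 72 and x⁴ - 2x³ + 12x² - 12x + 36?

x² + 6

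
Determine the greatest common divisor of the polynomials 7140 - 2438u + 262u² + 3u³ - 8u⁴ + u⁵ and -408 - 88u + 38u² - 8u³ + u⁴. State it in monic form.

-204 + 58u - 10u² + u³

Repeated division with remainder:
  u⁵ - 8u⁴ + 3u³ + 262u² - 2438u + 7140 = (u)(u⁴ - 8u³ + 38u² - 88u - 408) + (-35u³ + 350u² - 2030u + 7140)
  u⁴ - 8u³ + 38u² - 88u - 408 = (-(1/35)u - 2/35)(-35u³ + 350u² - 2030u + 7140) + (0)
Last nonzero remainder: -35u³ + 350u² - 2030u + 7140. Dividing through by -35 gives the monic gcd u³ - 10u² + 58u - 204.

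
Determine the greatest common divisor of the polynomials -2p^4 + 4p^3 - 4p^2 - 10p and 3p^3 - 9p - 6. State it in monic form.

p + 1

Euclidean algorithm in ℚ[p]:
  -2p^4 + 4p^3 - 4p^2 - 10p = (-(2/3)p + 4/3)(3p^3 - 9p - 6) + (-10p^2 - 2p + 8)
  3p^3 - 9p - 6 = (-(3/10)p + 3/50)(-10p^2 - 2p + 8) + (-(162/25)p - 162/25)
  -10p^2 - 2p + 8 = ((125/81)p - 100/81)(-(162/25)p - 162/25) + (0)
Last nonzero remainder: -(162/25)p - 162/25. Dividing through by -162/25 gives the monic gcd p + 1.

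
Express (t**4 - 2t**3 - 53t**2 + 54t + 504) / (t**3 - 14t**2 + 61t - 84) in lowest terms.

Apply the Euclidean algorithm:
  t**4 - 2t**3 - 53t**2 + 54t + 504 = (t + 12)(t**3 - 14t**2 + 61t - 84) + (54t**2 - 594t + 1512)
  t**3 - 14t**2 + 61t - 84 = ((1/54)t - 1/18)(54t**2 - 594t + 1512) + (0)
Last nonzero remainder: 54t**2 - 594t + 1512. Dividing through by 54 gives the monic gcd t**2 - 11t + 28.
Cancel t**2 - 11t + 28 from numerator and denominator to get the reduced form.

(t**2 + 9t + 18)/(t - 3)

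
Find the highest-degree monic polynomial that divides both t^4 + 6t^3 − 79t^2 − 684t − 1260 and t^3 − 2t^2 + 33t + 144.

t + 3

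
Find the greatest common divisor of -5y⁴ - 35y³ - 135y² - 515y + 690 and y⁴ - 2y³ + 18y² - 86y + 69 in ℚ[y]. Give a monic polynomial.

Repeated division with remainder:
  -5y⁴ - 35y³ - 135y² - 515y + 690 = (-5)(y⁴ - 2y³ + 18y² - 86y + 69) + (-45y³ - 45y² - 945y + 1035)
  y⁴ - 2y³ + 18y² - 86y + 69 = (-(1/45)y + 1/15)(-45y³ - 45y² - 945y + 1035) + (0)
Last nonzero remainder: -45y³ - 45y² - 945y + 1035. Dividing through by -45 gives the monic gcd y³ + y² + 21y - 23.

y³ + y² + 21y - 23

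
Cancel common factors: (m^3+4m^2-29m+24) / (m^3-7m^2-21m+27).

(m^2+5m-24)/(m^2-6m-27)

Euclidean algorithm in ℚ[m]:
  m^3+4m^2-29m+24 = (m^3-7m^2-21m+27) + (11m^2-8m-3)
  m^3-7m^2-21m+27 = ((1/11)m-69/121)(11m^2-8m-3) + (-(3060/121)m+3060/121)
  11m^2-8m-3 = (-(1331/3060)m-121/1020)(-(3060/121)m+3060/121) + (0)
Last nonzero remainder: -(3060/121)m+3060/121. Dividing through by -3060/121 gives the monic gcd m-1.
Cancel m-1 from numerator and denominator to get the reduced form.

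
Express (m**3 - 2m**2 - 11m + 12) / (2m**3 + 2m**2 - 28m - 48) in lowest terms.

(m - 1)/(2m + 4)

By polynomial division,
  m**3 - 2m**2 - 11m + 12 = (1/2)(2m**3 + 2m**2 - 28m - 48) + (-3m**2 + 3m + 36)
  2m**3 + 2m**2 - 28m - 48 = (-(2/3)m - 4/3)(-3m**2 + 3m + 36) + (0)
Last nonzero remainder: -3m**2 + 3m + 36. Dividing through by -3 gives the monic gcd m**2 - m - 12.
Cancel m**2 - m - 12 from numerator and denominator to get the reduced form.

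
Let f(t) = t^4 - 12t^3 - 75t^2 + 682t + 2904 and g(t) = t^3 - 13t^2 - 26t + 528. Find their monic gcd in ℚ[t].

t^2 - 5t - 66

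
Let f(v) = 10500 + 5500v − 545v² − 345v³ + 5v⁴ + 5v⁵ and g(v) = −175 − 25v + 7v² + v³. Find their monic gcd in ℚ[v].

−25 + v²

By polynomial division,
  5v⁵ + 5v⁴ − 345v³ − 545v² + 5500v + 10500 = (5v² − 30v − 10)(v³ + 7v² − 25v − 175) + (−350v² + 8750)
  v³ + 7v² − 25v − 175 = (−(1/350)v − 1/50)(−350v² + 8750) + (0)
Last nonzero remainder: −350v² + 8750. Dividing through by −350 gives the monic gcd v² − 25.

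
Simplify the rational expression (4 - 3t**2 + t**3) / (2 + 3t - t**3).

(2 - t)/(1 + t)

Repeated division with remainder:
  t**3 - 3t**2 + 4 = (-1)(-t**3 + 3t + 2) + (-3t**2 + 3t + 6)
  -t**3 + 3t + 2 = ((1/3)t + 1/3)(-3t**2 + 3t + 6) + (0)
Last nonzero remainder: -3t**2 + 3t + 6. Dividing through by -3 gives the monic gcd t**2 - t - 2.
Cancel t**2 - t - 2 from numerator and denominator to get the reduced form.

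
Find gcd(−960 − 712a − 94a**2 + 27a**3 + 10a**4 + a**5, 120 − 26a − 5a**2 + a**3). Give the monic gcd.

Euclidean algorithm in ℚ[a]:
  a**5 + 10a**4 + 27a**3 − 94a**2 − 712a − 960 = (a**2 + 15a + 128)(a**3 − 5a**2 − 26a + 120) + (816a**2 + 816a − 16320)
  a**3 − 5a**2 − 26a + 120 = ((1/816)a − 1/136)(816a**2 + 816a − 16320) + (0)
Last nonzero remainder: 816a**2 + 816a − 16320. Dividing through by 816 gives the monic gcd a**2 + a − 20.

−20 + a + a**2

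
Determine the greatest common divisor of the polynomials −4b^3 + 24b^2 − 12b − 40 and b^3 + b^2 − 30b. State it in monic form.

b − 5

Repeated division with remainder:
  −4b^3 + 24b^2 − 12b − 40 = (−4)(b^3 + b^2 − 30b) + (28b^2 − 132b − 40)
  b^3 + b^2 − 30b = ((1/28)b + 10/49)(28b^2 − 132b − 40) + (−(80/49)b + 400/49)
  28b^2 − 132b − 40 = (−(343/20)b − 49/10)(−(80/49)b + 400/49) + (0)
Last nonzero remainder: −(80/49)b + 400/49. Dividing through by −80/49 gives the monic gcd b − 5.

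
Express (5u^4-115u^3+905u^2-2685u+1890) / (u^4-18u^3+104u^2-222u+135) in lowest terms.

(5u^2-65u+210)/(u^2-8u+15)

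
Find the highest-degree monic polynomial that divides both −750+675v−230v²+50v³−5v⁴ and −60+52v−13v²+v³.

10−7v+v²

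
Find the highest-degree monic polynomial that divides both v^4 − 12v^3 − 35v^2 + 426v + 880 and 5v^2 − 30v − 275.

v^2 − 6v − 55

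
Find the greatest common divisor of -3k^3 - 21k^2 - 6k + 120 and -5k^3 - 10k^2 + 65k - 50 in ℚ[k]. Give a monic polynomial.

By polynomial division,
  -3k^3 - 21k^2 - 6k + 120 = (3/5)(-5k^3 - 10k^2 + 65k - 50) + (-15k^2 - 45k + 150)
  -5k^3 - 10k^2 + 65k - 50 = ((1/3)k - 1/3)(-15k^2 - 45k + 150) + (0)
Last nonzero remainder: -15k^2 - 45k + 150. Dividing through by -15 gives the monic gcd k^2 + 3k - 10.

k^2 + 3k - 10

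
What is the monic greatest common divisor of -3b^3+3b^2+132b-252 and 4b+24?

By polynomial division,
  -3b^3+3b^2+132b-252 = (-(3/4)b^2+(21/4)b+3/2)(4b+24) + (-288)
  4b+24 = (-(1/72)b-1/12)(-288) + (0)
The last nonzero remainder is the constant -288, so the polynomials are coprime and gcd = 1.

1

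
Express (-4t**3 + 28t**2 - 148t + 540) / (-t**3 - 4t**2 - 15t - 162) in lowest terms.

(4t - 20)/(t + 6)

Repeated division with remainder:
  -4t**3 + 28t**2 - 148t + 540 = (4)(-t**3 - 4t**2 - 15t - 162) + (44t**2 - 88t + 1188)
  -t**3 - 4t**2 - 15t - 162 = (-(1/44)t - 3/22)(44t**2 - 88t + 1188) + (0)
Last nonzero remainder: 44t**2 - 88t + 1188. Dividing through by 44 gives the monic gcd t**2 - 2t + 27.
Cancel t**2 - 2t + 27 from numerator and denominator to get the reduced form.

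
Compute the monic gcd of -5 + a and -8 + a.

Apply the Euclidean algorithm:
  a - 5 = (a - 8) + (3)
  a - 8 = ((1/3)a - 8/3)(3) + (0)
The last nonzero remainder is the constant 3, so the polynomials are coprime and gcd = 1.

1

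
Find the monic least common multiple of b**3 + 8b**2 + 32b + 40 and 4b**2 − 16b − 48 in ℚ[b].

b**4 + 2b**3 − 16b**2 − 152b − 240

By polynomial division,
  b**3 + 8b**2 + 32b + 40 = ((1/4)b + 3)(4b**2 − 16b − 48) + (92b + 184)
  4b**2 − 16b − 48 = ((1/23)b − 6/23)(92b + 184) + (0)
Last nonzero remainder: 92b + 184. Dividing through by 92 gives the monic gcd b + 2.
Then lcm(f, g) = f·g / gcd(f, g); expanding and making the result monic gives the answer.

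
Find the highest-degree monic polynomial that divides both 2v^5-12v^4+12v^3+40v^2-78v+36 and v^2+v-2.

v^2+v-2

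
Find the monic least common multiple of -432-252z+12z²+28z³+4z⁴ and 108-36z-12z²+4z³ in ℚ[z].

324+81z-72z²-18z³+4z⁴+z⁵

Repeated division with remainder:
  4z⁴+28z³+12z²-252z-432 = (z+10)(4z³-12z²-36z+108) + (168z²-1512)
  4z³-12z²-36z+108 = ((1/42)z-1/14)(168z²-1512) + (0)
Last nonzero remainder: 168z²-1512. Dividing through by 168 gives the monic gcd z²-9.
Then lcm(f, g) = f·g / gcd(f, g); expanding and making the result monic gives the answer.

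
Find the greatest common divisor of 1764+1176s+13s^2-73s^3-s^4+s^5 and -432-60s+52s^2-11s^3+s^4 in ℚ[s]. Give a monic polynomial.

-12-4s+s^2

Repeated division with remainder:
  s^5-s^4-73s^3+13s^2+1176s+1764 = (s+10)(s^4-11s^3+52s^2-60s-432) + (-15s^3-447s^2+2208s+6084)
  s^4-11s^3+52s^2-60s-432 = (-(1/15)s+68/25)(-15s^3-447s^2+2208s+6084) + ((35376/25)s^2-(141504/25)s-424512/25)
  -15s^3-447s^2+2208s+6084 = (-(125/11792)s-4225/11792)((35376/25)s^2-(141504/25)s-424512/25) + (0)
Last nonzero remainder: (35376/25)s^2-(141504/25)s-424512/25. Dividing through by 35376/25 gives the monic gcd s^2-4s-12.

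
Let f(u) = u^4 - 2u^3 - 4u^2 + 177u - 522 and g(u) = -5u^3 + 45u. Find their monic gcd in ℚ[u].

u - 3

By polynomial division,
  u^4 - 2u^3 - 4u^2 + 177u - 522 = (-(1/5)u + 2/5)(-5u^3 + 45u) + (5u^2 + 159u - 522)
  -5u^3 + 45u = (-u + 159/5)(5u^2 + 159u - 522) + (-(27666/5)u + 82998/5)
  5u^2 + 159u - 522 = (-(25/27666)u - 5/159)(-(27666/5)u + 82998/5) + (0)
Last nonzero remainder: -(27666/5)u + 82998/5. Dividing through by -27666/5 gives the monic gcd u - 3.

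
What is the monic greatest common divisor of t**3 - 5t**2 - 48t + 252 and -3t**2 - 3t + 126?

Repeated division with remainder:
  t**3 - 5t**2 - 48t + 252 = (-(1/3)t + 2)(-3t**2 - 3t + 126) + (0)
Last nonzero remainder: -3t**2 - 3t + 126. Dividing through by -3 gives the monic gcd t**2 + t - 42.

t**2 + t - 42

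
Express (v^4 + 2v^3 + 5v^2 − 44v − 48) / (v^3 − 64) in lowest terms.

Apply the Euclidean algorithm:
  v^4 + 2v^3 + 5v^2 − 44v − 48 = (v + 2)(v^3 − 64) + (5v^2 + 20v + 80)
  v^3 − 64 = ((1/5)v − 4/5)(5v^2 + 20v + 80) + (0)
Last nonzero remainder: 5v^2 + 20v + 80. Dividing through by 5 gives the monic gcd v^2 + 4v + 16.
Cancel v^2 + 4v + 16 from numerator and denominator to get the reduced form.

(v^2 − 2v − 3)/(v − 4)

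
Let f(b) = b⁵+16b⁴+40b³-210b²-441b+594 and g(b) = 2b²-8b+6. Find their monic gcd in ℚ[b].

Repeated division with remainder:
  b⁵+16b⁴+40b³-210b²-441b+594 = ((1/2)b³+10b²+(117/2)b+99)(2b²-8b+6) + (0)
Last nonzero remainder: 2b²-8b+6. Dividing through by 2 gives the monic gcd b²-4b+3.

b²-4b+3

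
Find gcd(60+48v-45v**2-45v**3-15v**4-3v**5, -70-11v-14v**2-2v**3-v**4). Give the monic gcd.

Repeated division with remainder:
  -3v**5-15v**4-45v**3-45v**2+48v+60 = (3v+9)(-v**4-2v**3-14v**2-11v-70) + (15v**3+114v**2+357v+690)
  -v**4-2v**3-14v**2-11v-70 = (-(1/15)v+28/75)(15v**3+114v**2+357v+690) + (-(819/25)v**2-(2457/25)v-1638/5)
  15v**3+114v**2+357v+690 = (-(125/273)v-575/273)(-(819/25)v**2-(2457/25)v-1638/5) + (0)
Last nonzero remainder: -(819/25)v**2-(2457/25)v-1638/5. Dividing through by -819/25 gives the monic gcd v**2+3v+10.

10+3v+v**2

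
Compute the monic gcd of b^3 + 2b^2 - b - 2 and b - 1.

By polynomial division,
  b^3 + 2b^2 - b - 2 = (b^2 + 3b + 2)(b - 1) + (0)
The last nonzero remainder b - 1 is already monic.

b - 1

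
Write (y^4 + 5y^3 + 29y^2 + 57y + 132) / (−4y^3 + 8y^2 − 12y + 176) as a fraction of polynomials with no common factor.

Euclidean algorithm in ℚ[y]:
  y^4 + 5y^3 + 29y^2 + 57y + 132 = (−(1/4)y − 7/4)(−4y^3 + 8y^2 − 12y + 176) + (40y^2 + 80y + 440)
  −4y^3 + 8y^2 − 12y + 176 = (−(1/10)y + 2/5)(40y^2 + 80y + 440) + (0)
Last nonzero remainder: 40y^2 + 80y + 440. Dividing through by 40 gives the monic gcd y^2 + 2y + 11.
Cancel y^2 + 2y + 11 from numerator and denominator to get the reduced form.

(−y^2 − 3y − 12)/(4y − 16)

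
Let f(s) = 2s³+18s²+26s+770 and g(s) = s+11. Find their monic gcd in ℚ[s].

By polynomial division,
  2s³+18s²+26s+770 = (2s²-4s+70)(s+11) + (0)
The last nonzero remainder s+11 is already monic.

s+11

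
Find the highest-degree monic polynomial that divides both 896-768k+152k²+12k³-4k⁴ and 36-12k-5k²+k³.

-2+k

Euclidean algorithm in ℚ[k]:
  -4k⁴+12k³+152k²-768k+896 = (-4k-8)(k³-5k²-12k+36) + (64k²-720k+1184)
  k³-5k²-12k+36 = ((1/64)k+25/256)(64k²-720k+1184) + ((637/16)k-637/8)
  64k²-720k+1184 = ((1024/637)k-9472/637)((637/16)k-637/8) + (0)
Last nonzero remainder: (637/16)k-637/8. Dividing through by 637/16 gives the monic gcd k-2.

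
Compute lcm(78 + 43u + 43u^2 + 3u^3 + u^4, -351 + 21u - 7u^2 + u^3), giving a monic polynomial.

-702 - 309u - 344u^2 + 16u^3 - 6u^4 + u^5

Apply the Euclidean algorithm:
  u^4 + 3u^3 + 43u^2 + 43u + 78 = (u + 10)(u^3 - 7u^2 + 21u - 351) + (92u^2 + 184u + 3588)
  u^3 - 7u^2 + 21u - 351 = ((1/92)u - 9/92)(92u^2 + 184u + 3588) + (0)
Last nonzero remainder: 92u^2 + 184u + 3588. Dividing through by 92 gives the monic gcd u^2 + 2u + 39.
Then lcm(f, g) = f·g / gcd(f, g); expanding and making the result monic gives the answer.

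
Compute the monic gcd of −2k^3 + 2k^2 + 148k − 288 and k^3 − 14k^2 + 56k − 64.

Apply the Euclidean algorithm:
  −2k^3 + 2k^2 + 148k − 288 = (−2)(k^3 − 14k^2 + 56k − 64) + (−26k^2 + 260k − 416)
  k^3 − 14k^2 + 56k − 64 = (−(1/26)k + 2/13)(−26k^2 + 260k − 416) + (0)
Last nonzero remainder: −26k^2 + 260k − 416. Dividing through by −26 gives the monic gcd k^2 − 10k + 16.

k^2 − 10k + 16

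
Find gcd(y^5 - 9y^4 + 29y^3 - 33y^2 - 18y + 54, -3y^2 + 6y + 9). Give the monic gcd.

y^2 - 2y - 3

By polynomial division,
  y^5 - 9y^4 + 29y^3 - 33y^2 - 18y + 54 = (-(1/3)y^3 + (7/3)y^2 - 6y + 6)(-3y^2 + 6y + 9) + (0)
Last nonzero remainder: -3y^2 + 6y + 9. Dividing through by -3 gives the monic gcd y^2 - 2y - 3.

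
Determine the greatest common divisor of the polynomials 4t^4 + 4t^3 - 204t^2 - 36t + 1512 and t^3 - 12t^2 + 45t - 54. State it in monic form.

Repeated division with remainder:
  4t^4 + 4t^3 - 204t^2 - 36t + 1512 = (4t + 52)(t^3 - 12t^2 + 45t - 54) + (240t^2 - 2160t + 4320)
  t^3 - 12t^2 + 45t - 54 = ((1/240)t - 1/80)(240t^2 - 2160t + 4320) + (0)
Last nonzero remainder: 240t^2 - 2160t + 4320. Dividing through by 240 gives the monic gcd t^2 - 9t + 18.

t^2 - 9t + 18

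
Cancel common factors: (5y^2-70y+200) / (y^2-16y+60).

(5y-20)/(y-6)

Repeated division with remainder:
  5y^2-70y+200 = (5)(y^2-16y+60) + (10y-100)
  y^2-16y+60 = ((1/10)y-3/5)(10y-100) + (0)
Last nonzero remainder: 10y-100. Dividing through by 10 gives the monic gcd y-10.
Cancel y-10 from numerator and denominator to get the reduced form.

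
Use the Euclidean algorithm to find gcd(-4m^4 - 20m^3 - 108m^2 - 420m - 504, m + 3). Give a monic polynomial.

Euclidean algorithm in ℚ[m]:
  -4m^4 - 20m^3 - 108m^2 - 420m - 504 = (-4m^3 - 8m^2 - 84m - 168)(m + 3) + (0)
The last nonzero remainder m + 3 is already monic.

m + 3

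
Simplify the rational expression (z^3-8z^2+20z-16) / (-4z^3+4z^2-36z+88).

(-z^2+6z-8)/(4z^2+4z+44)

By polynomial division,
  z^3-8z^2+20z-16 = (-1/4)(-4z^3+4z^2-36z+88) + (-7z^2+11z+6)
  -4z^3+4z^2-36z+88 = ((4/7)z+16/49)(-7z^2+11z+6) + (-(2108/49)z+4216/49)
  -7z^2+11z+6 = ((343/2108)z+147/2108)(-(2108/49)z+4216/49) + (0)
Last nonzero remainder: -(2108/49)z+4216/49. Dividing through by -2108/49 gives the monic gcd z-2.
Cancel z-2 from numerator and denominator to get the reduced form.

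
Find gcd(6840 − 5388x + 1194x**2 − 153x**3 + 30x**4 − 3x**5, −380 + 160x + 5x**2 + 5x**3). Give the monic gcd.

−76 + 32x + x**2 + x**3

Repeated division with remainder:
  −3x**5 + 30x**4 − 153x**3 + 1194x**2 − 5388x + 6840 = (−(3/5)x**2 + (33/5)x − 18)(5x**3 + 5x**2 + 160x − 380) + (0)
Last nonzero remainder: 5x**3 + 5x**2 + 160x − 380. Dividing through by 5 gives the monic gcd x**3 + x**2 + 32x − 76.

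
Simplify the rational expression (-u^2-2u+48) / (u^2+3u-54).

By polynomial division,
  -u^2-2u+48 = (-1)(u^2+3u-54) + (u-6)
  u^2+3u-54 = (u+9)(u-6) + (0)
The last nonzero remainder u-6 is already monic.
Cancel u-6 from numerator and denominator to get the reduced form.

(-u-8)/(u+9)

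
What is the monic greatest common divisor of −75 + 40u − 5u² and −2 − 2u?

Euclidean algorithm in ℚ[u]:
  −5u² + 40u − 75 = ((5/2)u − 45/2)(−2u − 2) + (−120)
  −2u − 2 = ((1/60)u + 1/60)(−120) + (0)
The last nonzero remainder is the constant −120, so the polynomials are coprime and gcd = 1.

1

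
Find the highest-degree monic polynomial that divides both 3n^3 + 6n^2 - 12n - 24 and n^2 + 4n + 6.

1

Euclidean algorithm in ℚ[n]:
  3n^3 + 6n^2 - 12n - 24 = (3n - 6)(n^2 + 4n + 6) + (-6n + 12)
  n^2 + 4n + 6 = (-(1/6)n - 1)(-6n + 12) + (18)
  -6n + 12 = (-(1/3)n + 2/3)(18) + (0)
The last nonzero remainder is the constant 18, so the polynomials are coprime and gcd = 1.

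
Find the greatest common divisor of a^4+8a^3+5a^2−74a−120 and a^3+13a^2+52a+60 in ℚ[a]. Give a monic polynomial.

a^2+7a+10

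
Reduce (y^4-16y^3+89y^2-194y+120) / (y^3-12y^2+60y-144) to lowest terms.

(y^3-10y^2+29y-20)/(y^2-6y+24)

Euclidean algorithm in ℚ[y]:
  y^4-16y^3+89y^2-194y+120 = (y-4)(y^3-12y^2+60y-144) + (-19y^2+190y-456)
  y^3-12y^2+60y-144 = (-(1/19)y+2/19)(-19y^2+190y-456) + (16y-96)
  -19y^2+190y-456 = (-(19/16)y+19/4)(16y-96) + (0)
Last nonzero remainder: 16y-96. Dividing through by 16 gives the monic gcd y-6.
Cancel y-6 from numerator and denominator to get the reduced form.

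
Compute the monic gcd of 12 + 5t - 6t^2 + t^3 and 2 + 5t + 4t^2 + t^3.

1 + t

Euclidean algorithm in ℚ[t]:
  t^3 - 6t^2 + 5t + 12 = (t^3 + 4t^2 + 5t + 2) + (-10t^2 + 10)
  t^3 + 4t^2 + 5t + 2 = (-(1/10)t - 2/5)(-10t^2 + 10) + (6t + 6)
  -10t^2 + 10 = (-(5/3)t + 5/3)(6t + 6) + (0)
Last nonzero remainder: 6t + 6. Dividing through by 6 gives the monic gcd t + 1.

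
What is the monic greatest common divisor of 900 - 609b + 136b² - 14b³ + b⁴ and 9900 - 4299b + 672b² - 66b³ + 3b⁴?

Apply the Euclidean algorithm:
  b⁴ - 14b³ + 136b² - 609b + 900 = (1/3)(3b⁴ - 66b³ + 672b² - 4299b + 9900) + (8b³ - 88b² + 824b - 2400)
  3b⁴ - 66b³ + 672b² - 4299b + 9900 = ((3/8)b - 33/8)(8b³ - 88b² + 824b - 2400) + (0)
Last nonzero remainder: 8b³ - 88b² + 824b - 2400. Dividing through by 8 gives the monic gcd b³ - 11b² + 103b - 300.

-300 + 103b - 11b² + b³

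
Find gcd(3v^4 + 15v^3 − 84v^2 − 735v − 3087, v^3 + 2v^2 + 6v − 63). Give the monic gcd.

v^2 + 5v + 21

By polynomial division,
  3v^4 + 15v^3 − 84v^2 − 735v − 3087 = (3v + 9)(v^3 + 2v^2 + 6v − 63) + (−120v^2 − 600v − 2520)
  v^3 + 2v^2 + 6v − 63 = (−(1/120)v + 1/40)(−120v^2 − 600v − 2520) + (0)
Last nonzero remainder: −120v^2 − 600v − 2520. Dividing through by −120 gives the monic gcd v^2 + 5v + 21.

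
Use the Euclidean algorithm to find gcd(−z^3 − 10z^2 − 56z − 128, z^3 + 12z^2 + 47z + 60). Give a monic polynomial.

z + 4

Apply the Euclidean algorithm:
  −z^3 − 10z^2 − 56z − 128 = (−1)(z^3 + 12z^2 + 47z + 60) + (2z^2 − 9z − 68)
  z^3 + 12z^2 + 47z + 60 = ((1/2)z + 33/4)(2z^2 − 9z − 68) + ((621/4)z + 621)
  2z^2 − 9z − 68 = ((8/621)z − 68/621)((621/4)z + 621) + (0)
Last nonzero remainder: (621/4)z + 621. Dividing through by 621/4 gives the monic gcd z + 4.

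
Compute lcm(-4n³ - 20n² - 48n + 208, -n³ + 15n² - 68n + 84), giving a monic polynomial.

n⁵ - 8n⁴ - 11n³ + 2n² + 1180n - 2184

Euclidean algorithm in ℚ[n]:
  -4n³ - 20n² - 48n + 208 = (4)(-n³ + 15n² - 68n + 84) + (-80n² + 224n - 128)
  -n³ + 15n² - 68n + 84 = ((1/80)n - 61/400)(-80n² + 224n - 128) + (-(806/25)n + 1612/25)
  -80n² + 224n - 128 = ((1000/403)n - 800/403)(-(806/25)n + 1612/25) + (0)
Last nonzero remainder: -(806/25)n + 1612/25. Dividing through by -806/25 gives the monic gcd n - 2.
Then lcm(f, g) = f·g / gcd(f, g); expanding and making the result monic gives the answer.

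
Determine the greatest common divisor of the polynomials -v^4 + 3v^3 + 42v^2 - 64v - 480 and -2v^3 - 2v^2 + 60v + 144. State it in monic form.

Repeated division with remainder:
  -v^4 + 3v^3 + 42v^2 - 64v - 480 = ((1/2)v - 2)(-2v^3 - 2v^2 + 60v + 144) + (8v^2 - 16v - 192)
  -2v^3 - 2v^2 + 60v + 144 = (-(1/4)v - 3/4)(8v^2 - 16v - 192) + (0)
Last nonzero remainder: 8v^2 - 16v - 192. Dividing through by 8 gives the monic gcd v^2 - 2v - 24.

v^2 - 2v - 24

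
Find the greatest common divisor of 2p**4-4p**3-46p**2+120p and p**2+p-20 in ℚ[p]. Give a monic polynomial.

Repeated division with remainder:
  2p**4-4p**3-46p**2+120p = (2p**2-6p)(p**2+p-20) + (0)
The last nonzero remainder p**2+p-20 is already monic.

p**2+p-20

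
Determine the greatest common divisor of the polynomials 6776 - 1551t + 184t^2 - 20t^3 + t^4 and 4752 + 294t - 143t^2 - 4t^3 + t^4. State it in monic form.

88 - 19t + t^2

Euclidean algorithm in ℚ[t]:
  t^4 - 20t^3 + 184t^2 - 1551t + 6776 = (t^4 - 4t^3 - 143t^2 + 294t + 4752) + (-16t^3 + 327t^2 - 1845t + 2024)
  t^4 - 4t^3 - 143t^2 + 294t + 4752 = (-(1/16)t - 263/256)(-16t^3 + 327t^2 - 1845t + 2024) + ((19873/256)t^2 - (377587/256)t + 218603/32)
  -16t^3 + 327t^2 - 1845t + 2024 = (-(4096/19873)t + 5888/19873)((19873/256)t^2 - (377587/256)t + 218603/32) + (0)
Last nonzero remainder: (19873/256)t^2 - (377587/256)t + 218603/32. Dividing through by 19873/256 gives the monic gcd t^2 - 19t + 88.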